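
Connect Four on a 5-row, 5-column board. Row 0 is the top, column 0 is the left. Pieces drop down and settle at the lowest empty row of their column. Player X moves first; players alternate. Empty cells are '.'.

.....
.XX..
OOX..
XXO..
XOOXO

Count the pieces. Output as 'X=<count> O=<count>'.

X=7 O=6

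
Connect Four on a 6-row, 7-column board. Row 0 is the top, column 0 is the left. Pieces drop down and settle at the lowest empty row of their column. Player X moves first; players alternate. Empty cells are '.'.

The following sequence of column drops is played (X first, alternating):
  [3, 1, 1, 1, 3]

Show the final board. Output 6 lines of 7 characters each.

Answer: .......
.......
.......
.O.....
.X.X...
.O.X...

Derivation:
Move 1: X drops in col 3, lands at row 5
Move 2: O drops in col 1, lands at row 5
Move 3: X drops in col 1, lands at row 4
Move 4: O drops in col 1, lands at row 3
Move 5: X drops in col 3, lands at row 4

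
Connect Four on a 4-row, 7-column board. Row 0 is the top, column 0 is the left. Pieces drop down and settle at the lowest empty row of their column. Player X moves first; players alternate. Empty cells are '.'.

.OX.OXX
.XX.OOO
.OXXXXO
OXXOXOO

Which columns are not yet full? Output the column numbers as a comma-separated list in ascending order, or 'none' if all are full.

col 0: top cell = '.' → open
col 1: top cell = 'O' → FULL
col 2: top cell = 'X' → FULL
col 3: top cell = '.' → open
col 4: top cell = 'O' → FULL
col 5: top cell = 'X' → FULL
col 6: top cell = 'X' → FULL

Answer: 0,3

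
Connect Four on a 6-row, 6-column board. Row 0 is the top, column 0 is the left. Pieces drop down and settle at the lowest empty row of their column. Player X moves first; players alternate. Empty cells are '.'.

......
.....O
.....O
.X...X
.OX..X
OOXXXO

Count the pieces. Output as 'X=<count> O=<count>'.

X=7 O=6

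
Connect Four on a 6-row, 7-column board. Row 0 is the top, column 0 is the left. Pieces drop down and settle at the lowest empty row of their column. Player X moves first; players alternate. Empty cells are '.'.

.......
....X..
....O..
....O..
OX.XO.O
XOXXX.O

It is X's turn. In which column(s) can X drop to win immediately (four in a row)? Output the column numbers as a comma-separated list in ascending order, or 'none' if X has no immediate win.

Answer: 5

Derivation:
col 0: drop X → no win
col 1: drop X → no win
col 2: drop X → no win
col 3: drop X → no win
col 4: drop X → no win
col 5: drop X → WIN!
col 6: drop X → no win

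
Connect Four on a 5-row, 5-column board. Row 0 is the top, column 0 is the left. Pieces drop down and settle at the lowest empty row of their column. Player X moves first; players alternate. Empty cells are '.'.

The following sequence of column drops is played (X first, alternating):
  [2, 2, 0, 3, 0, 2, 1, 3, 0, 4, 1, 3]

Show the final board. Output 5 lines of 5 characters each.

Answer: .....
.....
X.OO.
XXOO.
XXXOO

Derivation:
Move 1: X drops in col 2, lands at row 4
Move 2: O drops in col 2, lands at row 3
Move 3: X drops in col 0, lands at row 4
Move 4: O drops in col 3, lands at row 4
Move 5: X drops in col 0, lands at row 3
Move 6: O drops in col 2, lands at row 2
Move 7: X drops in col 1, lands at row 4
Move 8: O drops in col 3, lands at row 3
Move 9: X drops in col 0, lands at row 2
Move 10: O drops in col 4, lands at row 4
Move 11: X drops in col 1, lands at row 3
Move 12: O drops in col 3, lands at row 2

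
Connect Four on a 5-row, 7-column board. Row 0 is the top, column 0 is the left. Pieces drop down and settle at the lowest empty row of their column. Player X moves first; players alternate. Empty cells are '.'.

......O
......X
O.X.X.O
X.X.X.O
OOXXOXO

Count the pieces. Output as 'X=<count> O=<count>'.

X=9 O=8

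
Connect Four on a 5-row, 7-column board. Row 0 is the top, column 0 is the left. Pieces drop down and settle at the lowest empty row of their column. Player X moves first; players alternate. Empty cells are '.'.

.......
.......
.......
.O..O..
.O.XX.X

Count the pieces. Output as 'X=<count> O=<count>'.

X=3 O=3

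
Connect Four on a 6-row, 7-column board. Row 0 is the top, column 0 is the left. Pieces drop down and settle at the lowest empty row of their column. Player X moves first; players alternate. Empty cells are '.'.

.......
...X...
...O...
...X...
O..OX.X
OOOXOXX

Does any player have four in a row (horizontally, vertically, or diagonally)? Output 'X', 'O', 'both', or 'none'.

none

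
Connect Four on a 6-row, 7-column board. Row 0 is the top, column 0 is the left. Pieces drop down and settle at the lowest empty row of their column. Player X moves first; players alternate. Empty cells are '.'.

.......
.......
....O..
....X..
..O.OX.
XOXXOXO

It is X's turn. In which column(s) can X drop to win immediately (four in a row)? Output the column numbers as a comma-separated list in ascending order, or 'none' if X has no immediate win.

col 0: drop X → no win
col 1: drop X → no win
col 2: drop X → no win
col 3: drop X → no win
col 4: drop X → no win
col 5: drop X → no win
col 6: drop X → no win

Answer: none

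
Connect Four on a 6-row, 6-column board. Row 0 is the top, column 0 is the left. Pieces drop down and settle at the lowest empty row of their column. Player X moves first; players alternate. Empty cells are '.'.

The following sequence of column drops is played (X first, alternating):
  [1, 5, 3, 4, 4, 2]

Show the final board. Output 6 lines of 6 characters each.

Move 1: X drops in col 1, lands at row 5
Move 2: O drops in col 5, lands at row 5
Move 3: X drops in col 3, lands at row 5
Move 4: O drops in col 4, lands at row 5
Move 5: X drops in col 4, lands at row 4
Move 6: O drops in col 2, lands at row 5

Answer: ......
......
......
......
....X.
.XOXOO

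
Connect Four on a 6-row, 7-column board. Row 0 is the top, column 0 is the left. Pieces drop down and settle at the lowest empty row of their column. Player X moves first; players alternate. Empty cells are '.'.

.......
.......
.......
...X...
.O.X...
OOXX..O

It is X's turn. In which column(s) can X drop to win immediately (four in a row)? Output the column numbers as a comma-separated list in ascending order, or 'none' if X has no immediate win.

Answer: 3

Derivation:
col 0: drop X → no win
col 1: drop X → no win
col 2: drop X → no win
col 3: drop X → WIN!
col 4: drop X → no win
col 5: drop X → no win
col 6: drop X → no win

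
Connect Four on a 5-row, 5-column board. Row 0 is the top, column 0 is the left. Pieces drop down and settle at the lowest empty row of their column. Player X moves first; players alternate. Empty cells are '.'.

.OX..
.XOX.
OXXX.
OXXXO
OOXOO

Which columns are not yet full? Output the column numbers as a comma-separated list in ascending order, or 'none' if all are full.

Answer: 0,3,4

Derivation:
col 0: top cell = '.' → open
col 1: top cell = 'O' → FULL
col 2: top cell = 'X' → FULL
col 3: top cell = '.' → open
col 4: top cell = '.' → open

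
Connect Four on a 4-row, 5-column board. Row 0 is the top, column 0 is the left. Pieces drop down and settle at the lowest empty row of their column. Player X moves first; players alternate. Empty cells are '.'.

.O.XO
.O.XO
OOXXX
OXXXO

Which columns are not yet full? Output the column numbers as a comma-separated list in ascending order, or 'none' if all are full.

Answer: 0,2

Derivation:
col 0: top cell = '.' → open
col 1: top cell = 'O' → FULL
col 2: top cell = '.' → open
col 3: top cell = 'X' → FULL
col 4: top cell = 'O' → FULL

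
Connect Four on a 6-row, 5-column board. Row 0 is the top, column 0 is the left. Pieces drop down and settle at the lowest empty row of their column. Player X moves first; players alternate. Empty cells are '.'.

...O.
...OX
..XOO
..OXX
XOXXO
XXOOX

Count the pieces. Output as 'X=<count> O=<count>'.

X=10 O=9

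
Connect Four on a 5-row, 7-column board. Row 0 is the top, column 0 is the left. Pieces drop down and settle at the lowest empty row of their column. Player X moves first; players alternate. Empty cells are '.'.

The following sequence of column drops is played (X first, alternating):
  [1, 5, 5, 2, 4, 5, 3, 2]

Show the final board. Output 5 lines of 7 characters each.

Answer: .......
.......
.....O.
..O..X.
.XOXXO.

Derivation:
Move 1: X drops in col 1, lands at row 4
Move 2: O drops in col 5, lands at row 4
Move 3: X drops in col 5, lands at row 3
Move 4: O drops in col 2, lands at row 4
Move 5: X drops in col 4, lands at row 4
Move 6: O drops in col 5, lands at row 2
Move 7: X drops in col 3, lands at row 4
Move 8: O drops in col 2, lands at row 3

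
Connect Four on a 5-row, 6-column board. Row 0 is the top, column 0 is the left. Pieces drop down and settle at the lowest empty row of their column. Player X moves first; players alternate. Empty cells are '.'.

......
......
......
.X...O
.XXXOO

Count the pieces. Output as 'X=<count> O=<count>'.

X=4 O=3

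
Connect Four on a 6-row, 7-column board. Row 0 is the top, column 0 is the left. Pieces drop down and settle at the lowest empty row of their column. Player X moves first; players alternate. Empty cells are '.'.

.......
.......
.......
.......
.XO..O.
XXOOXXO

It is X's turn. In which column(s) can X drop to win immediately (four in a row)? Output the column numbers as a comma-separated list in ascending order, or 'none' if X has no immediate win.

Answer: none

Derivation:
col 0: drop X → no win
col 1: drop X → no win
col 2: drop X → no win
col 3: drop X → no win
col 4: drop X → no win
col 5: drop X → no win
col 6: drop X → no win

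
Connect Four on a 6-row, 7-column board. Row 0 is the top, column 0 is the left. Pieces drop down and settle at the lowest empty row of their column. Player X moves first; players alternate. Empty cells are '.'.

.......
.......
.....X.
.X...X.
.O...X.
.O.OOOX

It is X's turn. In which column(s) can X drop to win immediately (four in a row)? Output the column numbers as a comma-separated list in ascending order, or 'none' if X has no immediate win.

col 0: drop X → no win
col 1: drop X → no win
col 2: drop X → no win
col 3: drop X → no win
col 4: drop X → no win
col 5: drop X → WIN!
col 6: drop X → no win

Answer: 5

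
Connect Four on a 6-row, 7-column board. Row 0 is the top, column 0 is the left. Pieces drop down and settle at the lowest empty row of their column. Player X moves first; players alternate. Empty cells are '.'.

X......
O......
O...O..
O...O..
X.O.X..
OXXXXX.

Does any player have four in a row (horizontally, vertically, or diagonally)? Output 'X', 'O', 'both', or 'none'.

X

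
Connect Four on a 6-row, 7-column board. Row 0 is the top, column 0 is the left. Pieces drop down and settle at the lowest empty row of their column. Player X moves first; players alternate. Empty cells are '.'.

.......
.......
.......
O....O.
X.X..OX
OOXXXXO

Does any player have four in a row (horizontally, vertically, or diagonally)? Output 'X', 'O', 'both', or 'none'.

X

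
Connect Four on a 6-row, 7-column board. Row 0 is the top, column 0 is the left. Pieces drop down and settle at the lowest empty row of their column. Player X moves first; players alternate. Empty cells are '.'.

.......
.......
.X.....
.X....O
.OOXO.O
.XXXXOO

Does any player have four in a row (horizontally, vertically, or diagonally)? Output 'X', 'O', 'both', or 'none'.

X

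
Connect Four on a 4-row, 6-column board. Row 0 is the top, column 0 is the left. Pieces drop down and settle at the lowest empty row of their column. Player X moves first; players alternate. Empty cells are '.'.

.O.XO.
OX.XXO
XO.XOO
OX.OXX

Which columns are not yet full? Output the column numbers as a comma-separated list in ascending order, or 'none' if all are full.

col 0: top cell = '.' → open
col 1: top cell = 'O' → FULL
col 2: top cell = '.' → open
col 3: top cell = 'X' → FULL
col 4: top cell = 'O' → FULL
col 5: top cell = '.' → open

Answer: 0,2,5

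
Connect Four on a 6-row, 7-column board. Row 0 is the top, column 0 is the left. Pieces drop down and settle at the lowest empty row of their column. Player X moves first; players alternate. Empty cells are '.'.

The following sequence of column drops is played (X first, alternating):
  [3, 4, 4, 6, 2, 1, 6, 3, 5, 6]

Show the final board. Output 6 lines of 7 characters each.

Move 1: X drops in col 3, lands at row 5
Move 2: O drops in col 4, lands at row 5
Move 3: X drops in col 4, lands at row 4
Move 4: O drops in col 6, lands at row 5
Move 5: X drops in col 2, lands at row 5
Move 6: O drops in col 1, lands at row 5
Move 7: X drops in col 6, lands at row 4
Move 8: O drops in col 3, lands at row 4
Move 9: X drops in col 5, lands at row 5
Move 10: O drops in col 6, lands at row 3

Answer: .......
.......
.......
......O
...OX.X
.OXXOXO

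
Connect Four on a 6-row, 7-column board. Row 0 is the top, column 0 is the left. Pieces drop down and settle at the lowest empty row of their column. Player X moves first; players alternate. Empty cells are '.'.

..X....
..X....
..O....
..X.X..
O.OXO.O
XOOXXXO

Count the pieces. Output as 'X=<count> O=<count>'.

X=9 O=8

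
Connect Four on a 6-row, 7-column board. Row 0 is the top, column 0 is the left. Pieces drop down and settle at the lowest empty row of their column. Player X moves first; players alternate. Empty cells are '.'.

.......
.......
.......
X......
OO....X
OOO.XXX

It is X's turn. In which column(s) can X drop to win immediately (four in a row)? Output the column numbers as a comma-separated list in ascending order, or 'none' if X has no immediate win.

col 0: drop X → no win
col 1: drop X → no win
col 2: drop X → no win
col 3: drop X → WIN!
col 4: drop X → no win
col 5: drop X → no win
col 6: drop X → no win

Answer: 3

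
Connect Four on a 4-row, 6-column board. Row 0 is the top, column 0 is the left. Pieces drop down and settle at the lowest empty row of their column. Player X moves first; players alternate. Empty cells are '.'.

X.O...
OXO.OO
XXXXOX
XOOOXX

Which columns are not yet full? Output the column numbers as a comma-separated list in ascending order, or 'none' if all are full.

Answer: 1,3,4,5

Derivation:
col 0: top cell = 'X' → FULL
col 1: top cell = '.' → open
col 2: top cell = 'O' → FULL
col 3: top cell = '.' → open
col 4: top cell = '.' → open
col 5: top cell = '.' → open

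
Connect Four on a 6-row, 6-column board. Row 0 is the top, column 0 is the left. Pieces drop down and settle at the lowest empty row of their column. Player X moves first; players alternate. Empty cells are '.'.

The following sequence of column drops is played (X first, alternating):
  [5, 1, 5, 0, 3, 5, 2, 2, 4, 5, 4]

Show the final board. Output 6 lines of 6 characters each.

Move 1: X drops in col 5, lands at row 5
Move 2: O drops in col 1, lands at row 5
Move 3: X drops in col 5, lands at row 4
Move 4: O drops in col 0, lands at row 5
Move 5: X drops in col 3, lands at row 5
Move 6: O drops in col 5, lands at row 3
Move 7: X drops in col 2, lands at row 5
Move 8: O drops in col 2, lands at row 4
Move 9: X drops in col 4, lands at row 5
Move 10: O drops in col 5, lands at row 2
Move 11: X drops in col 4, lands at row 4

Answer: ......
......
.....O
.....O
..O.XX
OOXXXX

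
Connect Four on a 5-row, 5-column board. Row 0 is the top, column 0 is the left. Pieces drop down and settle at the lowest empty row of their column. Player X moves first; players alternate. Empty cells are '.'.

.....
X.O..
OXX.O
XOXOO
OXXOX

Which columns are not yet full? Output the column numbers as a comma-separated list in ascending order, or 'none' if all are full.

col 0: top cell = '.' → open
col 1: top cell = '.' → open
col 2: top cell = '.' → open
col 3: top cell = '.' → open
col 4: top cell = '.' → open

Answer: 0,1,2,3,4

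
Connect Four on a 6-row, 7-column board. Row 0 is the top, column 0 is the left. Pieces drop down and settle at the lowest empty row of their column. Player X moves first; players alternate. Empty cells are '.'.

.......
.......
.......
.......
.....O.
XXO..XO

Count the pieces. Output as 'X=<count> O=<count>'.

X=3 O=3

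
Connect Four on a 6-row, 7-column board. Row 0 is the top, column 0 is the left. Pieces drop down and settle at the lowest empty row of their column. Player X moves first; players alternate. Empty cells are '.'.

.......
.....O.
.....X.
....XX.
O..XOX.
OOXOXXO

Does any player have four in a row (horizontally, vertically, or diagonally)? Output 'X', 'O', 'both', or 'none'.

X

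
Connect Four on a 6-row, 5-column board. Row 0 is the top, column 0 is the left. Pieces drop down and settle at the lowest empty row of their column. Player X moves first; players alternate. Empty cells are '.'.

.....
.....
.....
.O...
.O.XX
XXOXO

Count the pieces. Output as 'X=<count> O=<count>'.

X=5 O=4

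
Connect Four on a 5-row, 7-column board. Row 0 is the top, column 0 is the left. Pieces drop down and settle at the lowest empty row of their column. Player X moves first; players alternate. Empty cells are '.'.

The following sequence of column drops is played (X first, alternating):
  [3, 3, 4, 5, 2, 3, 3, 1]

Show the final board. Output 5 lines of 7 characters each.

Move 1: X drops in col 3, lands at row 4
Move 2: O drops in col 3, lands at row 3
Move 3: X drops in col 4, lands at row 4
Move 4: O drops in col 5, lands at row 4
Move 5: X drops in col 2, lands at row 4
Move 6: O drops in col 3, lands at row 2
Move 7: X drops in col 3, lands at row 1
Move 8: O drops in col 1, lands at row 4

Answer: .......
...X...
...O...
...O...
.OXXXO.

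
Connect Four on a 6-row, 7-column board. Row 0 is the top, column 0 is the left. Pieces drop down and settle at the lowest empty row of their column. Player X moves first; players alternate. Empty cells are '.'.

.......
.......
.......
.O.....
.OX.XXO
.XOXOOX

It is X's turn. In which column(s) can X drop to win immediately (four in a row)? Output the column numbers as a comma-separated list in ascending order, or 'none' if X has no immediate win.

Answer: 3

Derivation:
col 0: drop X → no win
col 1: drop X → no win
col 2: drop X → no win
col 3: drop X → WIN!
col 4: drop X → no win
col 5: drop X → no win
col 6: drop X → no win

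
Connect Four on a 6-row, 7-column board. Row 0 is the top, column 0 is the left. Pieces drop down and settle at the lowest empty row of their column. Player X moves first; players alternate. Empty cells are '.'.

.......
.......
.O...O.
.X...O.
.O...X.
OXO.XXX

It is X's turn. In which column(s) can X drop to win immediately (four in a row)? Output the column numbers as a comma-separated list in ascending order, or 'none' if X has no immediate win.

col 0: drop X → no win
col 1: drop X → no win
col 2: drop X → no win
col 3: drop X → WIN!
col 4: drop X → no win
col 5: drop X → no win
col 6: drop X → no win

Answer: 3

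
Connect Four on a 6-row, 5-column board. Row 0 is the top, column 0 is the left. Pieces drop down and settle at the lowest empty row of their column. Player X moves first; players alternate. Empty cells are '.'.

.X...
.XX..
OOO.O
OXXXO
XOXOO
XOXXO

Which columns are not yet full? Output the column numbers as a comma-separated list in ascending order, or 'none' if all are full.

col 0: top cell = '.' → open
col 1: top cell = 'X' → FULL
col 2: top cell = '.' → open
col 3: top cell = '.' → open
col 4: top cell = '.' → open

Answer: 0,2,3,4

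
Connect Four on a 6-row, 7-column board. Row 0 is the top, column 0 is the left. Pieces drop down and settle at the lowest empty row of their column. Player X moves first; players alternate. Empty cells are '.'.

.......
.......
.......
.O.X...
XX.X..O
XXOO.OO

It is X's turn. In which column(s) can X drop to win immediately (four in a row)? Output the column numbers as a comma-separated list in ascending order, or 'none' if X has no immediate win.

Answer: 2

Derivation:
col 0: drop X → no win
col 1: drop X → no win
col 2: drop X → WIN!
col 3: drop X → no win
col 4: drop X → no win
col 5: drop X → no win
col 6: drop X → no win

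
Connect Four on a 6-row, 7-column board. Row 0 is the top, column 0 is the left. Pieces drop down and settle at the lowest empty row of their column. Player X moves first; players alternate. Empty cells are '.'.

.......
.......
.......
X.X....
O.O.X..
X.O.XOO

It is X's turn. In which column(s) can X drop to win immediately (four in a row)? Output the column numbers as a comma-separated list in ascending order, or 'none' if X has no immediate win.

col 0: drop X → no win
col 1: drop X → no win
col 2: drop X → no win
col 3: drop X → no win
col 4: drop X → no win
col 5: drop X → no win
col 6: drop X → no win

Answer: none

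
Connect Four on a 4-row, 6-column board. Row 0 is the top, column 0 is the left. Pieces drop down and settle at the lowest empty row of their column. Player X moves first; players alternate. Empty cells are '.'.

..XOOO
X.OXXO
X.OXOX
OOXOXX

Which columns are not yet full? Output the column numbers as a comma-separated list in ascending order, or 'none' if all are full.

col 0: top cell = '.' → open
col 1: top cell = '.' → open
col 2: top cell = 'X' → FULL
col 3: top cell = 'O' → FULL
col 4: top cell = 'O' → FULL
col 5: top cell = 'O' → FULL

Answer: 0,1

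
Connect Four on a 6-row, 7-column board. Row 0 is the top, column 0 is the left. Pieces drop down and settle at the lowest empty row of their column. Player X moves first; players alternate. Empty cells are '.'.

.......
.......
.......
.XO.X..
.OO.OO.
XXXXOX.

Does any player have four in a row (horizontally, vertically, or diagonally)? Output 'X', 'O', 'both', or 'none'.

X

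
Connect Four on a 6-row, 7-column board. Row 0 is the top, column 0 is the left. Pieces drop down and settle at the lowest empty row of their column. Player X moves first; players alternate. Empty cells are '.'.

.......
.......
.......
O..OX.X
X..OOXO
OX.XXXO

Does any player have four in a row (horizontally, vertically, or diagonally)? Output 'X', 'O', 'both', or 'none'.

none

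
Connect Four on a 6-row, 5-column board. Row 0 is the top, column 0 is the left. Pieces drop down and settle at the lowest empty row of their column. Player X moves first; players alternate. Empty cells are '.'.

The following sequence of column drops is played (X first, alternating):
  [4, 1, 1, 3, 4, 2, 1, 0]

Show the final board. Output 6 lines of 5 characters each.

Move 1: X drops in col 4, lands at row 5
Move 2: O drops in col 1, lands at row 5
Move 3: X drops in col 1, lands at row 4
Move 4: O drops in col 3, lands at row 5
Move 5: X drops in col 4, lands at row 4
Move 6: O drops in col 2, lands at row 5
Move 7: X drops in col 1, lands at row 3
Move 8: O drops in col 0, lands at row 5

Answer: .....
.....
.....
.X...
.X..X
OOOOX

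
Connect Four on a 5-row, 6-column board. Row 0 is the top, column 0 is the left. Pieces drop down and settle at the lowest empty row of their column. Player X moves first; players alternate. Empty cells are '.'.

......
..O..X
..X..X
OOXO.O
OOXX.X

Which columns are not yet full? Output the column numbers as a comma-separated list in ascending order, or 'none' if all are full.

col 0: top cell = '.' → open
col 1: top cell = '.' → open
col 2: top cell = '.' → open
col 3: top cell = '.' → open
col 4: top cell = '.' → open
col 5: top cell = '.' → open

Answer: 0,1,2,3,4,5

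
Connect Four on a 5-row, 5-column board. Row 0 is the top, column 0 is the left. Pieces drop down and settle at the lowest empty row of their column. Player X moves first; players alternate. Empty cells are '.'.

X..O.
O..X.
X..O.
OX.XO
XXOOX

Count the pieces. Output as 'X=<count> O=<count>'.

X=8 O=7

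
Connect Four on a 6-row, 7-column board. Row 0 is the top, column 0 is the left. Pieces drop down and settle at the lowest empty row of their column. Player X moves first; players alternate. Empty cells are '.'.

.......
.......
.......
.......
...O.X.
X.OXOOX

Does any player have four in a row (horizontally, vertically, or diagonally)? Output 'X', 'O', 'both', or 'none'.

none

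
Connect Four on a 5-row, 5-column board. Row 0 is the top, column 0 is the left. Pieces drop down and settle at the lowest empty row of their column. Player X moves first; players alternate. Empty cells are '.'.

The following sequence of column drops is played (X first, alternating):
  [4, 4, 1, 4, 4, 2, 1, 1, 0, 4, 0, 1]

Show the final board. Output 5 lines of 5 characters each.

Answer: ....O
.O..X
.O..O
XX..O
XXO.X

Derivation:
Move 1: X drops in col 4, lands at row 4
Move 2: O drops in col 4, lands at row 3
Move 3: X drops in col 1, lands at row 4
Move 4: O drops in col 4, lands at row 2
Move 5: X drops in col 4, lands at row 1
Move 6: O drops in col 2, lands at row 4
Move 7: X drops in col 1, lands at row 3
Move 8: O drops in col 1, lands at row 2
Move 9: X drops in col 0, lands at row 4
Move 10: O drops in col 4, lands at row 0
Move 11: X drops in col 0, lands at row 3
Move 12: O drops in col 1, lands at row 1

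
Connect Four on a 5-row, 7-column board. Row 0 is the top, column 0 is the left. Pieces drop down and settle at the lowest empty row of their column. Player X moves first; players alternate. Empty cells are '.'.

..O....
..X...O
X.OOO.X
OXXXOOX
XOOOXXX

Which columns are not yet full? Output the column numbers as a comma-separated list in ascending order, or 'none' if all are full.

col 0: top cell = '.' → open
col 1: top cell = '.' → open
col 2: top cell = 'O' → FULL
col 3: top cell = '.' → open
col 4: top cell = '.' → open
col 5: top cell = '.' → open
col 6: top cell = '.' → open

Answer: 0,1,3,4,5,6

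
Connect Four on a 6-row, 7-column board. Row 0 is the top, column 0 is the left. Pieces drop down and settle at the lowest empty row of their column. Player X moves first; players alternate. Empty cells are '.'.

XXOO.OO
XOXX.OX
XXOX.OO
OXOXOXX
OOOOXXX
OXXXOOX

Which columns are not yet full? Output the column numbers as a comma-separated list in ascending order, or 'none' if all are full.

Answer: 4

Derivation:
col 0: top cell = 'X' → FULL
col 1: top cell = 'X' → FULL
col 2: top cell = 'O' → FULL
col 3: top cell = 'O' → FULL
col 4: top cell = '.' → open
col 5: top cell = 'O' → FULL
col 6: top cell = 'O' → FULL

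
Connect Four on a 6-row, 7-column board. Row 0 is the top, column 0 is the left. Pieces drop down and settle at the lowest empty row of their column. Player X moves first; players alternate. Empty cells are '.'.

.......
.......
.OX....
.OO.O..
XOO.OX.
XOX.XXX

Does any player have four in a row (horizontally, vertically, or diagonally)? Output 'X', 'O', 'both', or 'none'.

O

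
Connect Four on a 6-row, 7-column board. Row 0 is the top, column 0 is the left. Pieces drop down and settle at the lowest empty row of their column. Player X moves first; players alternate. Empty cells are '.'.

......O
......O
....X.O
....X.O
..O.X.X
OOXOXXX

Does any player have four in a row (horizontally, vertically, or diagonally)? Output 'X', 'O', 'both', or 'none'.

both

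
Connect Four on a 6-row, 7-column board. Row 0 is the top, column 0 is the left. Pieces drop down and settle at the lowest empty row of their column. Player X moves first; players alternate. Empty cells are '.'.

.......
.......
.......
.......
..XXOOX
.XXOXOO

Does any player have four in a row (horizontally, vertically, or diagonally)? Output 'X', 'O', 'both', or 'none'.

none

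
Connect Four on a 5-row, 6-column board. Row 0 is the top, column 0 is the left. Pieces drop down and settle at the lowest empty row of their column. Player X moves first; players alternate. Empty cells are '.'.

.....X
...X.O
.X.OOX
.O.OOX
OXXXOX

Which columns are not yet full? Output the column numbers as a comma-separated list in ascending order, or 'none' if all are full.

Answer: 0,1,2,3,4

Derivation:
col 0: top cell = '.' → open
col 1: top cell = '.' → open
col 2: top cell = '.' → open
col 3: top cell = '.' → open
col 4: top cell = '.' → open
col 5: top cell = 'X' → FULL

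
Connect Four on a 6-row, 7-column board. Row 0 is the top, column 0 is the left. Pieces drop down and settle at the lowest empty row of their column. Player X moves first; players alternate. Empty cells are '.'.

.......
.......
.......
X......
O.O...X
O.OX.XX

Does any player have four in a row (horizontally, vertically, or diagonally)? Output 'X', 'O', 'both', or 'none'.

none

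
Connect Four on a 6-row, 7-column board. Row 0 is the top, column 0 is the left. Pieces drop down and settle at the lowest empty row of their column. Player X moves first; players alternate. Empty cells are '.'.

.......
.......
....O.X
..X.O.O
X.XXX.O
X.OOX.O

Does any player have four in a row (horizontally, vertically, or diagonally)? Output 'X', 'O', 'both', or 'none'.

none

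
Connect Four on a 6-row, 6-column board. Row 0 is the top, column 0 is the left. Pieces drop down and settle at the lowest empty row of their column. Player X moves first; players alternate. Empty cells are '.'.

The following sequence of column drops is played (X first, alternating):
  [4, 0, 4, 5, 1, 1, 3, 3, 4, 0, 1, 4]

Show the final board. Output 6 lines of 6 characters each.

Move 1: X drops in col 4, lands at row 5
Move 2: O drops in col 0, lands at row 5
Move 3: X drops in col 4, lands at row 4
Move 4: O drops in col 5, lands at row 5
Move 5: X drops in col 1, lands at row 5
Move 6: O drops in col 1, lands at row 4
Move 7: X drops in col 3, lands at row 5
Move 8: O drops in col 3, lands at row 4
Move 9: X drops in col 4, lands at row 3
Move 10: O drops in col 0, lands at row 4
Move 11: X drops in col 1, lands at row 3
Move 12: O drops in col 4, lands at row 2

Answer: ......
......
....O.
.X..X.
OO.OX.
OX.XXO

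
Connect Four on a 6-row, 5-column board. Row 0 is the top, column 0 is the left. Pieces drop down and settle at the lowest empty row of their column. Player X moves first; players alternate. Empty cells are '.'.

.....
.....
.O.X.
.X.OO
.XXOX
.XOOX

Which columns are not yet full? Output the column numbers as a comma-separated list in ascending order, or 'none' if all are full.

col 0: top cell = '.' → open
col 1: top cell = '.' → open
col 2: top cell = '.' → open
col 3: top cell = '.' → open
col 4: top cell = '.' → open

Answer: 0,1,2,3,4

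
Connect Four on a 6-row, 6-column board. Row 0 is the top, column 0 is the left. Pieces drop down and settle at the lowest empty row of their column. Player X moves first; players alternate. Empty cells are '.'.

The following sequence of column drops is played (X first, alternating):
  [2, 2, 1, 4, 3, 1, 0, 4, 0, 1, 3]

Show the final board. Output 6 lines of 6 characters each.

Move 1: X drops in col 2, lands at row 5
Move 2: O drops in col 2, lands at row 4
Move 3: X drops in col 1, lands at row 5
Move 4: O drops in col 4, lands at row 5
Move 5: X drops in col 3, lands at row 5
Move 6: O drops in col 1, lands at row 4
Move 7: X drops in col 0, lands at row 5
Move 8: O drops in col 4, lands at row 4
Move 9: X drops in col 0, lands at row 4
Move 10: O drops in col 1, lands at row 3
Move 11: X drops in col 3, lands at row 4

Answer: ......
......
......
.O....
XOOXO.
XXXXO.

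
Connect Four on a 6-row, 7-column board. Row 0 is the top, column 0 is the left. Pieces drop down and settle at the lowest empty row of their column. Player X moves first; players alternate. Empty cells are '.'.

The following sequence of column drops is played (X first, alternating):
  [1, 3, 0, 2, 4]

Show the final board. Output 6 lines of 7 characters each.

Answer: .......
.......
.......
.......
.......
XXOOX..

Derivation:
Move 1: X drops in col 1, lands at row 5
Move 2: O drops in col 3, lands at row 5
Move 3: X drops in col 0, lands at row 5
Move 4: O drops in col 2, lands at row 5
Move 5: X drops in col 4, lands at row 5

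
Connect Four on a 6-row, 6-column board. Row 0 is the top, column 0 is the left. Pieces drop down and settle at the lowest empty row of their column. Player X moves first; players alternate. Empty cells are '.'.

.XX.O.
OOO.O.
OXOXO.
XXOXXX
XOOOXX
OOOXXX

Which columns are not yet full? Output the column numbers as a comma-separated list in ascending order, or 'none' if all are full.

col 0: top cell = '.' → open
col 1: top cell = 'X' → FULL
col 2: top cell = 'X' → FULL
col 3: top cell = '.' → open
col 4: top cell = 'O' → FULL
col 5: top cell = '.' → open

Answer: 0,3,5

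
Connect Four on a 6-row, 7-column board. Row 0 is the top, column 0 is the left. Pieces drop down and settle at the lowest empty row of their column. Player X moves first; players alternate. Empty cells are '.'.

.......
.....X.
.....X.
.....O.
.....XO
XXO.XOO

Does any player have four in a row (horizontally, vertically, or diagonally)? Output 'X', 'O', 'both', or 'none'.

none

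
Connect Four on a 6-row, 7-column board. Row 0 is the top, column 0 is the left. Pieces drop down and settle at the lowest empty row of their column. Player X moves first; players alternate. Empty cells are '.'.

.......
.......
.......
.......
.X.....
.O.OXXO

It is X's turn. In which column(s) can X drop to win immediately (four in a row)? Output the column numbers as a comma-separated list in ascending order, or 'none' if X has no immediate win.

Answer: none

Derivation:
col 0: drop X → no win
col 1: drop X → no win
col 2: drop X → no win
col 3: drop X → no win
col 4: drop X → no win
col 5: drop X → no win
col 6: drop X → no win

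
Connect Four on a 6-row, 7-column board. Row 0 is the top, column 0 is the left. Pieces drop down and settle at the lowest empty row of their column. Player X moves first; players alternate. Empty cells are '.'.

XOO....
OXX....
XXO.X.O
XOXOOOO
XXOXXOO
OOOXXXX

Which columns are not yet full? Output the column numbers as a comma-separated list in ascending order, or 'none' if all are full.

Answer: 3,4,5,6

Derivation:
col 0: top cell = 'X' → FULL
col 1: top cell = 'O' → FULL
col 2: top cell = 'O' → FULL
col 3: top cell = '.' → open
col 4: top cell = '.' → open
col 5: top cell = '.' → open
col 6: top cell = '.' → open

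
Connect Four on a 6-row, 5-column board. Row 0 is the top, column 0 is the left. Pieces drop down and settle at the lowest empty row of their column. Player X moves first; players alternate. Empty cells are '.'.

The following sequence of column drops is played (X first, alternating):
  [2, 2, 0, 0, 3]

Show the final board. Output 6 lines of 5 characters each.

Move 1: X drops in col 2, lands at row 5
Move 2: O drops in col 2, lands at row 4
Move 3: X drops in col 0, lands at row 5
Move 4: O drops in col 0, lands at row 4
Move 5: X drops in col 3, lands at row 5

Answer: .....
.....
.....
.....
O.O..
X.XX.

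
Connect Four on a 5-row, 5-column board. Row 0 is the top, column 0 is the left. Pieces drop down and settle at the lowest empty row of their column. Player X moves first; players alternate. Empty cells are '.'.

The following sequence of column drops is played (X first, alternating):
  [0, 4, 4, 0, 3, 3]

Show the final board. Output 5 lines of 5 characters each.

Move 1: X drops in col 0, lands at row 4
Move 2: O drops in col 4, lands at row 4
Move 3: X drops in col 4, lands at row 3
Move 4: O drops in col 0, lands at row 3
Move 5: X drops in col 3, lands at row 4
Move 6: O drops in col 3, lands at row 3

Answer: .....
.....
.....
O..OX
X..XO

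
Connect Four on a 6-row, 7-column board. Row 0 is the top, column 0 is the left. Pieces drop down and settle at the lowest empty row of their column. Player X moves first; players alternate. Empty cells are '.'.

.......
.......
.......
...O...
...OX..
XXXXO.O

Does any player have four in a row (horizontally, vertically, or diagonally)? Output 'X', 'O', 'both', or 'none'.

X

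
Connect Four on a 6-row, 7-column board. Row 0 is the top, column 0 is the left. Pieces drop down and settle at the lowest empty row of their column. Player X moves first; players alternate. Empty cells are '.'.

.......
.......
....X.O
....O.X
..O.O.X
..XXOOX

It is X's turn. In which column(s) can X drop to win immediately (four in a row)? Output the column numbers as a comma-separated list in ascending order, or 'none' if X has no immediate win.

Answer: none

Derivation:
col 0: drop X → no win
col 1: drop X → no win
col 2: drop X → no win
col 3: drop X → no win
col 4: drop X → no win
col 5: drop X → no win
col 6: drop X → no win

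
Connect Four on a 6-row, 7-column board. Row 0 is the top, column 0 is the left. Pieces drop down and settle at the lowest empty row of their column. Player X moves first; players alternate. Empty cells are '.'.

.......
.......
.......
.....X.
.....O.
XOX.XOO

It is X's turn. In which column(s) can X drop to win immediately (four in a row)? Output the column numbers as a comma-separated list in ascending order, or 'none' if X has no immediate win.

col 0: drop X → no win
col 1: drop X → no win
col 2: drop X → no win
col 3: drop X → no win
col 4: drop X → no win
col 5: drop X → no win
col 6: drop X → no win

Answer: none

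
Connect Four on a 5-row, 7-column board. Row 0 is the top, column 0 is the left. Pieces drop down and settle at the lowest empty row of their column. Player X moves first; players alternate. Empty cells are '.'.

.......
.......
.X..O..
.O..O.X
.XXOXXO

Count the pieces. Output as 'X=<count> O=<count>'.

X=6 O=5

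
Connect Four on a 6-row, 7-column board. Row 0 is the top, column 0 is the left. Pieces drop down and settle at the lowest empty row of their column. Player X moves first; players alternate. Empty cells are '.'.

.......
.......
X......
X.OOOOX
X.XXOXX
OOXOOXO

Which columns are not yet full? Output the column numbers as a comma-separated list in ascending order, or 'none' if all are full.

Answer: 0,1,2,3,4,5,6

Derivation:
col 0: top cell = '.' → open
col 1: top cell = '.' → open
col 2: top cell = '.' → open
col 3: top cell = '.' → open
col 4: top cell = '.' → open
col 5: top cell = '.' → open
col 6: top cell = '.' → open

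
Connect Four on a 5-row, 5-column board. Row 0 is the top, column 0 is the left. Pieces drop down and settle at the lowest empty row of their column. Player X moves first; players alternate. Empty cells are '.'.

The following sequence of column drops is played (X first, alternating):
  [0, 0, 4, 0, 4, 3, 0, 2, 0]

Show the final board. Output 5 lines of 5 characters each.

Move 1: X drops in col 0, lands at row 4
Move 2: O drops in col 0, lands at row 3
Move 3: X drops in col 4, lands at row 4
Move 4: O drops in col 0, lands at row 2
Move 5: X drops in col 4, lands at row 3
Move 6: O drops in col 3, lands at row 4
Move 7: X drops in col 0, lands at row 1
Move 8: O drops in col 2, lands at row 4
Move 9: X drops in col 0, lands at row 0

Answer: X....
X....
O....
O...X
X.OOX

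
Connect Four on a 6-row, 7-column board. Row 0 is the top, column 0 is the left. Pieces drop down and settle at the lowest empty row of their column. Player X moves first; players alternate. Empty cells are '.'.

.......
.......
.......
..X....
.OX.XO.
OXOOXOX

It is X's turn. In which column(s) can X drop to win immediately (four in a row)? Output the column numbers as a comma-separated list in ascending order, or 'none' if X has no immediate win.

Answer: none

Derivation:
col 0: drop X → no win
col 1: drop X → no win
col 2: drop X → no win
col 3: drop X → no win
col 4: drop X → no win
col 5: drop X → no win
col 6: drop X → no win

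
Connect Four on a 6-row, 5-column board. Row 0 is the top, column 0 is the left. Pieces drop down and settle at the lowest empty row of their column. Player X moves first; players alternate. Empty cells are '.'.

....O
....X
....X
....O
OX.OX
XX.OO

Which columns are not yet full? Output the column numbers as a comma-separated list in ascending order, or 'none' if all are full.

Answer: 0,1,2,3

Derivation:
col 0: top cell = '.' → open
col 1: top cell = '.' → open
col 2: top cell = '.' → open
col 3: top cell = '.' → open
col 4: top cell = 'O' → FULL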